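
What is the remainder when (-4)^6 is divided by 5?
(-4) ≡ 1 (mod 5). 6 = 4 + 2 (binary 110). Repeated squaring mod 5: 1^1 ≡ 1; 1^2 ≡ 1² = 1 ≡ 1; 1^4 ≡ 1² = 1 ≡ 1. Multiply: (-4)^6 ≡ 1^4 × 1^2 ≡ 1 × 1 (mod 5): 1 × 1 = 1 ≡ 1. So (-4)^6 ≡ 1 (mod 5).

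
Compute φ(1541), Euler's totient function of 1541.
1452

Prime factorization: 1541 = 23 × 67
Using the formula φ(n) = n × Π(1 - 1/p) for each prime factor p:
φ(1541) = 1541 × (1 - 1/23) × (1 - 1/67)
φ(1541) = 1452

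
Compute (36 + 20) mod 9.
2

(36 + 20) = 56
56 mod 9 = 2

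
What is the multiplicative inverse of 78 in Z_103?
70

Using Extended Euclidean Algorithm:
gcd(78, 103) = 1
Bezout coefficients: 78 × -33 + 103 × 25 = 1
So 78 × -33 ≡ 1 (mod 103)
The inverse is -33 mod 103 = 70
Verification: 78 × 70 = 5460 = 53 × 103 + 1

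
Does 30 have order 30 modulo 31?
p - 1 = 30 has prime divisors 2, 3, 5. Check 30^(30/q) mod 31 for each: 30^(30/2) = 30^15 ≡ 30, 30^(30/3) = 30^10 ≡ 1, 30^(30/5) = 30^6 ≡ 1 (mod 31). Since 30^10 ≡ 1 (mod 31), the order of 30 divides 10 (in fact the order is 2) ≠ 30, so it is not a primitive root.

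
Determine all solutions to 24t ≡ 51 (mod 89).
80

Since gcd(24, 89) = 1 divides 51, a solution exists.
Multiply both sides by the inverse of 24 mod 89:
  24^(-1) mod 89 = 26
  x ≡ 26 × 51 ≡ 1326 ≡ 80 (mod 89)
Verification: 24 × 80 = 1920 = 21 × 89 + 51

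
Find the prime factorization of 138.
2 × 3 × 23

Divide by primes starting from smallest:
138 ÷ 2 = 69
69 ÷ 3 = 23
23 ÷ 23 = 1

138 = 2 × 3 × 23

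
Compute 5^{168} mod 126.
1

Using successive squaring:
Binary expansion of 168: 10101000
Powers of 5 mod 126 (each is the square of the previous):
  5^1 ≡ 5 (mod 126)
  5^2 ≡ 5² = 25 ≡ 25 (mod 126)
  5^4 ≡ 25² = 625 ≡ 121 (mod 126)
  5^8 ≡ 121² = 14641 ≡ 25 (mod 126)
  5^16 ≡ 25² = 625 ≡ 121 (mod 126)
  5^32 ≡ 121² = 14641 ≡ 25 (mod 126)
  5^64 ≡ 25² = 625 ≡ 121 (mod 126)
  5^128 ≡ 121² = 14641 ≡ 25 (mod 126)
168 = 128 + 32 + 8, so 5^168 = 5^128 × 5^32 × 5^8 ≡ 25 × 25 × 25 (mod 126)
Multiplying step by step:
  25 × 25 = 625 ≡ 121 (mod 126)
  121 × 25 = 3025 ≡ 1 (mod 126)
Result: 5^168 ≡ 1 (mod 126)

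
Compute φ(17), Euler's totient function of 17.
16

Prime factorization: 17 = 17
Using the formula φ(n) = n × Π(1 - 1/p) for each prime factor p:
φ(17) = 17 × (1 - 1/17)
φ(17) = 16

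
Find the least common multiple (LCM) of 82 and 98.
4018

First find GCD(82, 98) using the Euclidean algorithm:
82 = 0 × 98 + 82
98 = 1 × 82 + 16
82 = 5 × 16 + 2
16 = 8 × 2 + 0
GCD(82, 98) = 2

LCM formula: LCM(a, b) = (a × b) / GCD(a, b)
LCM(82, 98) = (82 × 98) / 2
LCM(82, 98) = 8036 / 2
LCM(82, 98) = 4018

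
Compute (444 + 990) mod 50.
34

(444 + 990) = 1434
1434 mod 50 = 34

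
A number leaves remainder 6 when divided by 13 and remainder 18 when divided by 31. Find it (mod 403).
M = 13 × 31 = 403. M₁ = 31, y₁ ≡ 8 (mod 13). M₂ = 13, y₂ ≡ 12 (mod 31). z = 6×31×8 + 18×13×12 ≡ 266 (mod 403)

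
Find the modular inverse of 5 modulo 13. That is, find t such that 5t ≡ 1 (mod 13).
8

Using Extended Euclidean Algorithm:
gcd(5, 13) = 1
Bezout coefficients: 5 × -5 + 13 × 2 = 1
So 5 × -5 ≡ 1 (mod 13)
The inverse is -5 mod 13 = 8
Verification: 5 × 8 = 40 = 3 × 13 + 1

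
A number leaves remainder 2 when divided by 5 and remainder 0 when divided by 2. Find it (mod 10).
M = 5 × 2 = 10. M₁ = 2, y₁ ≡ 3 (mod 5). M₂ = 5, y₂ ≡ 1 (mod 2). r = 2×2×3 + 0×5×1 ≡ 2 (mod 10)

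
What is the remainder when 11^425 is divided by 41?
Using Fermat: 11^{40} ≡ 1 (mod 41). 425 ≡ 25 (mod 40). So 11^{425} ≡ 11^{25} ≡ 38 (mod 41)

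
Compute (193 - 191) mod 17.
2

(193 - 191) = 2
2 mod 17 = 2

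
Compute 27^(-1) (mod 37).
11

Using Extended Euclidean Algorithm:
gcd(27, 37) = 1
Bezout coefficients: 27 × 11 + 37 × -8 = 1
So 27 × 11 ≡ 1 (mod 37)
The inverse is 11 mod 37 = 11
Verification: 27 × 11 = 297 = 8 × 37 + 1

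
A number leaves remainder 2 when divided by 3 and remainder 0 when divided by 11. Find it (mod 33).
M = 3 × 11 = 33. M₁ = 11, y₁ ≡ 2 (mod 3). M₂ = 3, y₂ ≡ 4 (mod 11). m = 2×11×2 + 0×3×4 ≡ 11 (mod 33)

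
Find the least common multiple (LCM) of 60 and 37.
2220

First find GCD(60, 37) using the Euclidean algorithm:
60 = 1 × 37 + 23
37 = 1 × 23 + 14
23 = 1 × 14 + 9
14 = 1 × 9 + 5
9 = 1 × 5 + 4
5 = 1 × 4 + 1
4 = 4 × 1 + 0
GCD(60, 37) = 1

LCM formula: LCM(a, b) = (a × b) / GCD(a, b)
LCM(60, 37) = (60 × 37) / 1
LCM(60, 37) = 2220 / 1
LCM(60, 37) = 2220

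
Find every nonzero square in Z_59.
QRs mod 59: {1, 3, 4, 5, 7, 9, 12, 15, 16, 17, 19, 20, 21, 22, 25, 26, 27, 28, 29, 35, 36, 41, 45, 46, 48, 49, 51, 53, 57}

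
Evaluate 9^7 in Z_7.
9 ≡ 2 (mod 7). 7 = 4 + 2 + 1 (binary 111). Repeated squaring mod 7: 2^1 ≡ 2; 2^2 ≡ 2² = 4 ≡ 4; 2^4 ≡ 4² = 16 ≡ 2. Multiply: 9^7 ≡ 2^4 × 2^2 × 2^1 ≡ 2 × 4 × 2 (mod 7): 2 × 4 = 8 ≡ 1; 1 × 2 = 2 ≡ 2. So 9^7 ≡ 2 (mod 7).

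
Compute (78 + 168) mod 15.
6

(78 + 168) = 246
246 mod 15 = 6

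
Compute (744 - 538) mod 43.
34

(744 - 538) = 206
206 mod 43 = 34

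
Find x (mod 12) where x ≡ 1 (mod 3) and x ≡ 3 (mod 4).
M = 3 × 4 = 12. M₁ = 4, y₁ ≡ 1 (mod 3). M₂ = 3, y₂ ≡ 3 (mod 4). x = 1×4×1 + 3×3×3 ≡ 7 (mod 12)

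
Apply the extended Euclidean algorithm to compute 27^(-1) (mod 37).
Extended GCD: 27(11) + 37(-8) = 1. So 27^(-1) ≡ 11 ≡ 11 (mod 37). Verify: 27 × 11 = 297 ≡ 1 (mod 37)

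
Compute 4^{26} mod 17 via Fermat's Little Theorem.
16

By Fermat's Little Theorem, a^(p-1) ≡ 1 (mod p) for prime p and gcd(a, p) = 1
Here p = 17, so 4^16 ≡ 1 (mod 17)
We can reduce the exponent: 26 mod 16 = 10
So 4^26 ≡ 4^10 (mod 17)
Computing: 4^10 mod 17 = 16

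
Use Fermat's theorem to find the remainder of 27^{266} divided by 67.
59

By Fermat's Little Theorem, a^(p-1) ≡ 1 (mod p) for prime p and gcd(a, p) = 1
Here p = 67, so 27^66 ≡ 1 (mod 67)
We can reduce the exponent: 266 mod 66 = 2
So 27^266 ≡ 27^2 (mod 67)
Computing: 27^2 mod 67 = 59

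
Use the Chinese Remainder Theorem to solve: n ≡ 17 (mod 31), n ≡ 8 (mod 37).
637

Using the Chinese Remainder Theorem:
M = product of moduli = 1147
For equation 1: M_1 = 37, 37 ≡ 6 (mod 31), inverse of 37 mod 31 is 26 (check: 6 × 26 = 156 ≡ 1 (mod 31))
For equation 2: M_2 = 31, 31 ≡ 31 (mod 37), inverse of 31 mod 37 is 6 (check: 31 × 6 = 186 ≡ 1 (mod 37))
Combine: n ≡ Σ r_i×M_i×(M_i⁻¹ mod m_i) = 17×37×26 + 8×31×6 = 16354 + 1488 = 17842
17842 mod 1147 = 637
n ≡ 637 (mod 1147)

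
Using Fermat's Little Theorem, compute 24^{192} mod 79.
1

By Fermat's Little Theorem, a^(p-1) ≡ 1 (mod p) for prime p and gcd(a, p) = 1
Here p = 79, so 24^78 ≡ 1 (mod 79)
We can reduce the exponent: 192 mod 78 = 36
So 24^192 ≡ 24^36 (mod 79)
Computing: 24^36 mod 79 = 1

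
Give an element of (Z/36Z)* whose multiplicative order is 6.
5 has order 6 mod 36 since 5^{6} ≡ 1 (mod 36) and no smaller power works.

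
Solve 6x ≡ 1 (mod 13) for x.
11

Using Extended Euclidean Algorithm:
gcd(6, 13) = 1
Bezout coefficients: 6 × -2 + 13 × 1 = 1
So 6 × -2 ≡ 1 (mod 13)
The inverse is -2 mod 13 = 11
Verification: 6 × 11 = 66 = 5 × 13 + 1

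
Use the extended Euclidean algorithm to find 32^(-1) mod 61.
Extended GCD: 32(21) + 61(-11) = 1. So 32^(-1) ≡ 21 ≡ 21 (mod 61). Verify: 32 × 21 = 672 ≡ 1 (mod 61)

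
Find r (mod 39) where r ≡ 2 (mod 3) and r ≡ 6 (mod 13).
M = 3 × 13 = 39. M₁ = 13, y₁ ≡ 1 (mod 3). M₂ = 3, y₂ ≡ 9 (mod 13). r = 2×13×1 + 6×3×9 ≡ 32 (mod 39)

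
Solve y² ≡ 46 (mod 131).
The square roots of 46 mod 131 are 35 and 96. Verify: 35² = 1225 ≡ 46 (mod 131)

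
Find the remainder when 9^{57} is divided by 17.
By Fermat: 9^{16} ≡ 1 (mod 17). 57 = 3×16 + 9. So 9^{57} ≡ 9^{9} ≡ 9 (mod 17)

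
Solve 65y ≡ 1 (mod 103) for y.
65^(-1) ≡ 84 (mod 103). Verification: 65 × 84 = 5460 ≡ 1 (mod 103)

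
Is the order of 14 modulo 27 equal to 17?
No, the actual order is 18, not 17.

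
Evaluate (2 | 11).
(2/11) = 2^{5} mod 11 = -1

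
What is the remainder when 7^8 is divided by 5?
7 ≡ 2 (mod 5). 8 = 8 (binary 1000). Repeated squaring mod 5: 2^1 ≡ 2; 2^2 ≡ 2² = 4 ≡ 4; 2^4 ≡ 4² = 16 ≡ 1; 2^8 ≡ 1² = 1 ≡ 1. So 7^8 ≡ 1 (mod 5).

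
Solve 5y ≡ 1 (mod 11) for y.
9

Using Extended Euclidean Algorithm:
gcd(5, 11) = 1
Bezout coefficients: 5 × -2 + 11 × 1 = 1
So 5 × -2 ≡ 1 (mod 11)
The inverse is -2 mod 11 = 9
Verification: 5 × 9 = 45 = 4 × 11 + 1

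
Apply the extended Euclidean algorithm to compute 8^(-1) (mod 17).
Extended GCD: 8(-2) + 17(1) = 1. So 8^(-1) ≡ 15 ≡ 15 (mod 17). Verify: 8 × 15 = 120 ≡ 1 (mod 17)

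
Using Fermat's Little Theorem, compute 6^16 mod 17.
By Fermat's Little Theorem, 6^{16} ≡ 1 (mod 17) since 17 is prime and gcd(6, 17) = 1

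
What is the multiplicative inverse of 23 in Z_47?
23^(-1) ≡ 45 (mod 47). Verification: 23 × 45 = 1035 ≡ 1 (mod 47)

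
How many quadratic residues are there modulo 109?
For prime 109, there are (p-1)/2 = (109-1)/2 = 54 quadratic residues (excluding 0).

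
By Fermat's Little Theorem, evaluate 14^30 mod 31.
By Fermat's Little Theorem, 14^{30} ≡ 1 (mod 31) since 31 is prime and gcd(14, 31) = 1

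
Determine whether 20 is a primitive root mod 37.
p - 1 = 36 has prime divisors 2, 3. Check 20^(36/q) mod 37 for each: 20^(36/2) = 20^18 ≡ 36, 20^(36/3) = 20^12 ≡ 26 (mod 37). None of these is 1, so 20 has order 36 = φ(37), so it is a primitive root mod 37.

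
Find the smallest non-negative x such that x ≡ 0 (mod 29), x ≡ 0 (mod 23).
0

Using the Chinese Remainder Theorem:
M = product of moduli = 667
For equation 1: M_1 = 23, 23 ≡ 23 (mod 29), inverse of 23 mod 29 is 24 (check: 23 × 24 = 552 ≡ 1 (mod 29))
For equation 2: M_2 = 29, 29 ≡ 6 (mod 23), inverse of 29 mod 23 is 4 (check: 6 × 4 = 24 ≡ 1 (mod 23))
Combine: x ≡ Σ r_i×M_i×(M_i⁻¹ mod m_i) = 0×23×24 + 0×29×4 = 0 + 0 = 0
0 mod 667 = 0
x ≡ 0 (mod 667)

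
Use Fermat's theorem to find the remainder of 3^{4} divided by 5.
1

By Fermat's Little Theorem, a^(p-1) ≡ 1 (mod p) for prime p and gcd(a, p) = 1
Here p = 5, so 3^4 ≡ 1 (mod 5)
We can reduce the exponent: 4 mod 4 = 0
So 3^4 ≡ 3^0 (mod 5)
Computing: 3^0 mod 5 = 1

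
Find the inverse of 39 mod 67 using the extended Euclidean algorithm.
Extended GCD: 39(-12) + 67(7) = 1. So 39^(-1) ≡ 55 ≡ 55 (mod 67). Verify: 39 × 55 = 2145 ≡ 1 (mod 67)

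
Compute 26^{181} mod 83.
33

Using successive squaring:
Binary expansion of 181: 10110101
Powers of 26 mod 83 (each is the square of the previous):
  26^1 ≡ 26 (mod 83)
  26^2 ≡ 26² = 676 ≡ 12 (mod 83)
  26^4 ≡ 12² = 144 ≡ 61 (mod 83)
  26^8 ≡ 61² = 3721 ≡ 69 (mod 83)
  26^16 ≡ 69² = 4761 ≡ 30 (mod 83)
  26^32 ≡ 30² = 900 ≡ 70 (mod 83)
  26^64 ≡ 70² = 4900 ≡ 3 (mod 83)
  26^128 ≡ 3² = 9 ≡ 9 (mod 83)
181 = 128 + 32 + 16 + 4 + 1, so 26^181 = 26^128 × 26^32 × 26^16 × 26^4 × 26^1 ≡ 9 × 70 × 30 × 61 × 26 (mod 83)
Multiplying step by step:
  9 × 70 = 630 ≡ 49 (mod 83)
  49 × 30 = 1470 ≡ 59 (mod 83)
  59 × 61 = 3599 ≡ 30 (mod 83)
  30 × 26 = 780 ≡ 33 (mod 83)
Result: 26^181 ≡ 33 (mod 83)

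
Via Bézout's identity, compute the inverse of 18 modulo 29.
Extended GCD: 18(-8) + 29(5) = 1. So 18^(-1) ≡ 21 ≡ 21 (mod 29). Verify: 18 × 21 = 378 ≡ 1 (mod 29)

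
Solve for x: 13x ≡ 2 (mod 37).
3

Since gcd(13, 37) = 1 divides 2, a solution exists.
Multiply both sides by the inverse of 13 mod 37:
  13^(-1) mod 37 = 20
  x ≡ 20 × 2 ≡ 40 ≡ 3 (mod 37)
Verification: 13 × 3 = 39 = 1 × 37 + 2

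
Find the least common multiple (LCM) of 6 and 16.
48

First find GCD(6, 16) using the Euclidean algorithm:
6 = 0 × 16 + 6
16 = 2 × 6 + 4
6 = 1 × 4 + 2
4 = 2 × 2 + 0
GCD(6, 16) = 2

LCM formula: LCM(a, b) = (a × b) / GCD(a, b)
LCM(6, 16) = (6 × 16) / 2
LCM(6, 16) = 96 / 2
LCM(6, 16) = 48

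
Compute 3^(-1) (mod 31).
21

Using Extended Euclidean Algorithm:
gcd(3, 31) = 1
Bezout coefficients: 3 × -10 + 31 × 1 = 1
So 3 × -10 ≡ 1 (mod 31)
The inverse is -10 mod 31 = 21
Verification: 3 × 21 = 63 = 2 × 31 + 1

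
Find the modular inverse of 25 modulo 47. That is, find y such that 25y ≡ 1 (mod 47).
32

Using Extended Euclidean Algorithm:
gcd(25, 47) = 1
Bezout coefficients: 25 × -15 + 47 × 8 = 1
So 25 × -15 ≡ 1 (mod 47)
The inverse is -15 mod 47 = 32
Verification: 25 × 32 = 800 = 17 × 47 + 1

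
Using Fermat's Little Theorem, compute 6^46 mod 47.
By Fermat's Little Theorem, 6^{46} ≡ 1 (mod 47) since 47 is prime and gcd(6, 47) = 1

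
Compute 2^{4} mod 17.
16

Using successive squaring:
Binary expansion of 4: 100
Powers of 2 mod 17 (each is the square of the previous):
  2^1 ≡ 2 (mod 17)
  2^2 ≡ 2² = 4 ≡ 4 (mod 17)
  2^4 ≡ 4² = 16 ≡ 16 (mod 17)
4 is a power of 2, so 2^4 is the last square: ≡ 16 (mod 17)
Result: 2^4 ≡ 16 (mod 17)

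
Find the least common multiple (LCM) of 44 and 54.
1188

First find GCD(44, 54) using the Euclidean algorithm:
44 = 0 × 54 + 44
54 = 1 × 44 + 10
44 = 4 × 10 + 4
10 = 2 × 4 + 2
4 = 2 × 2 + 0
GCD(44, 54) = 2

LCM formula: LCM(a, b) = (a × b) / GCD(a, b)
LCM(44, 54) = (44 × 54) / 2
LCM(44, 54) = 2376 / 2
LCM(44, 54) = 1188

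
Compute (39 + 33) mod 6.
0

(39 + 33) = 72
72 mod 6 = 0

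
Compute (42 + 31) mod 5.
3

(42 + 31) = 73
73 mod 5 = 3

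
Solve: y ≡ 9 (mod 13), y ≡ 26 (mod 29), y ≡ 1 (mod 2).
M = 13 × 29 × 2 = 754. M₁ = 58, y₁ ≡ 11 (mod 13). M₂ = 26, y₂ ≡ 19 (mod 29). M₃ = 377, y₃ ≡ 1 (mod 2). y = 9×58×11 + 26×26×19 + 1×377×1 ≡ 113 (mod 754)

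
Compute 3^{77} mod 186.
177

Using successive squaring:
Binary expansion of 77: 1001101
Powers of 3 mod 186 (each is the square of the previous):
  3^1 ≡ 3 (mod 186)
  3^2 ≡ 3² = 9 ≡ 9 (mod 186)
  3^4 ≡ 9² = 81 ≡ 81 (mod 186)
  3^8 ≡ 81² = 6561 ≡ 51 (mod 186)
  3^16 ≡ 51² = 2601 ≡ 183 (mod 186)
  3^32 ≡ 183² = 33489 ≡ 9 (mod 186)
  3^64 ≡ 9² = 81 ≡ 81 (mod 186)
77 = 64 + 8 + 4 + 1, so 3^77 = 3^64 × 3^8 × 3^4 × 3^1 ≡ 81 × 51 × 81 × 3 (mod 186)
Multiplying step by step:
  81 × 51 = 4131 ≡ 39 (mod 186)
  39 × 81 = 3159 ≡ 183 (mod 186)
  183 × 3 = 549 ≡ 177 (mod 186)
Result: 3^77 ≡ 177 (mod 186)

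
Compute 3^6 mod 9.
6 = 4 + 2 (binary 110). Repeated squaring mod 9: 3^1 ≡ 3; 3^2 ≡ 3² = 9 ≡ 0; 3^4 ≡ 0² = 0 ≡ 0. Multiply: 3^6 = 3^4 × 3^2 ≡ 0 × 0 (mod 9): 0 × 0 = 0 ≡ 0. So 3^6 ≡ 0 (mod 9).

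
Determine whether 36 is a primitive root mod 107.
p - 1 = 106 has prime divisors 2, 53. Check 36^(106/q) mod 107 for each: 36^(106/2) = 36^53 ≡ 1, 36^(106/53) = 36^2 ≡ 12 (mod 107). Since 36^53 ≡ 1 (mod 107), the order of 36 divides 53 (in fact the order is 53) ≠ 106, so it is not a primitive root.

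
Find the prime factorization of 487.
487

Divide by primes starting from smallest:
487 ÷ 487 = 1

487 = 487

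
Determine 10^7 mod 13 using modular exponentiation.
7 = 4 + 2 + 1 (binary 111). Repeated squaring mod 13: 10^1 ≡ 10; 10^2 ≡ 10² = 100 ≡ 9; 10^4 ≡ 9² = 81 ≡ 3. Multiply: 10^7 = 10^4 × 10^2 × 10^1 ≡ 3 × 9 × 10 (mod 13): 3 × 9 = 27 ≡ 1; 1 × 10 = 10 ≡ 10. So 10^7 ≡ 10 (mod 13).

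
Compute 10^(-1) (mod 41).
10^(-1) ≡ 37 (mod 41). Verification: 10 × 37 = 370 ≡ 1 (mod 41)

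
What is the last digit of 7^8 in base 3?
7 ≡ 1 (mod 3). 8 = 8 (binary 1000). Repeated squaring mod 3: 1^1 ≡ 1; 1^2 ≡ 1² = 1 ≡ 1; 1^4 ≡ 1² = 1 ≡ 1; 1^8 ≡ 1² = 1 ≡ 1. So 7^8 ≡ 1 (mod 3).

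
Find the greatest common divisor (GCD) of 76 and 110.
2

Using the Euclidean algorithm:
76 = 0 × 110 + 76
110 = 1 × 76 + 34
76 = 2 × 34 + 8
34 = 4 × 8 + 2
8 = 4 × 2 + 0

GCD(76, 110) = 2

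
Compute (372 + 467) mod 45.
29

(372 + 467) = 839
839 mod 45 = 29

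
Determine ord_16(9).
Powers of 9 mod 16: 9^1≡9, 9^2≡1. Order = 2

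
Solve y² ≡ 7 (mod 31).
The square roots of 7 mod 31 are 10 and 21. Verify: 10² = 100 ≡ 7 (mod 31)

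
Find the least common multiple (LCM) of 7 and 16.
112

First find GCD(7, 16) using the Euclidean algorithm:
7 = 0 × 16 + 7
16 = 2 × 7 + 2
7 = 3 × 2 + 1
2 = 2 × 1 + 0
GCD(7, 16) = 1

LCM formula: LCM(a, b) = (a × b) / GCD(a, b)
LCM(7, 16) = (7 × 16) / 1
LCM(7, 16) = 112 / 1
LCM(7, 16) = 112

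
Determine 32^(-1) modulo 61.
32^(-1) ≡ 21 (mod 61). Verification: 32 × 21 = 672 ≡ 1 (mod 61)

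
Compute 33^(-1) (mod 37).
33^(-1) ≡ 9 (mod 37). Verification: 33 × 9 = 297 ≡ 1 (mod 37)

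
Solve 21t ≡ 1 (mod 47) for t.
21^(-1) ≡ 9 (mod 47). Verification: 21 × 9 = 189 ≡ 1 (mod 47)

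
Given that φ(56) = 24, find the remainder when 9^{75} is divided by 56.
By Euler: 9^{24} ≡ 1 (mod 56) since gcd(9, 56) = 1. 75 = 3×24 + 3. So 9^{75} ≡ 9^{3} ≡ 1 (mod 56)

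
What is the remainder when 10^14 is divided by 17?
Using repeated squaring. 14 = 8 + 4 + 2 (binary 1110). Repeated squaring mod 17: 10^1 ≡ 10; 10^2 ≡ 10² = 100 ≡ 15; 10^4 ≡ 15² = 225 ≡ 4; 10^8 ≡ 4² = 16 ≡ 16. Multiply: 10^14 = 10^8 × 10^4 × 10^2 ≡ 16 × 4 × 15 (mod 17): 16 × 4 = 64 ≡ 13; 13 × 15 = 195 ≡ 8. So 10^14 ≡ 8 (mod 17).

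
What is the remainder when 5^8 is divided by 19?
8 = 8 (binary 1000). Repeated squaring mod 19: 5^1 ≡ 5; 5^2 ≡ 5² = 25 ≡ 6; 5^4 ≡ 6² = 36 ≡ 17; 5^8 ≡ 17² = 289 ≡ 4. So 5^8 ≡ 4 (mod 19).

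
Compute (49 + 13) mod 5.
2

(49 + 13) = 62
62 mod 5 = 2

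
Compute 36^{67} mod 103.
7

Using successive squaring:
Binary expansion of 67: 1000011
Powers of 36 mod 103 (each is the square of the previous):
  36^1 ≡ 36 (mod 103)
  36^2 ≡ 36² = 1296 ≡ 60 (mod 103)
  36^4 ≡ 60² = 3600 ≡ 98 (mod 103)
  36^8 ≡ 98² = 9604 ≡ 25 (mod 103)
  36^16 ≡ 25² = 625 ≡ 7 (mod 103)
  36^32 ≡ 7² = 49 ≡ 49 (mod 103)
  36^64 ≡ 49² = 2401 ≡ 32 (mod 103)
67 = 64 + 2 + 1, so 36^67 = 36^64 × 36^2 × 36^1 ≡ 32 × 60 × 36 (mod 103)
Multiplying step by step:
  32 × 60 = 1920 ≡ 66 (mod 103)
  66 × 36 = 2376 ≡ 7 (mod 103)
Result: 36^67 ≡ 7 (mod 103)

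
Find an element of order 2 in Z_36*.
17 has order 2 mod 36 since 17^{2} ≡ 1 (mod 36) and no smaller power works.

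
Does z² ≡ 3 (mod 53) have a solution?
By Euler's criterion: 3^{26} ≡ 52 (mod 53). Since this equals -1 (≡ 52), 3 is not a QR.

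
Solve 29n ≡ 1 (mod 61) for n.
40

Using Extended Euclidean Algorithm:
gcd(29, 61) = 1
Bezout coefficients: 29 × -21 + 61 × 10 = 1
So 29 × -21 ≡ 1 (mod 61)
The inverse is -21 mod 61 = 40
Verification: 29 × 40 = 1160 = 19 × 61 + 1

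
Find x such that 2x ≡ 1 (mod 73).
2^(-1) ≡ 37 (mod 73). Verification: 2 × 37 = 74 ≡ 1 (mod 73)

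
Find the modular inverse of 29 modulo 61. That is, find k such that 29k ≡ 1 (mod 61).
40

Using Extended Euclidean Algorithm:
gcd(29, 61) = 1
Bezout coefficients: 29 × -21 + 61 × 10 = 1
So 29 × -21 ≡ 1 (mod 61)
The inverse is -21 mod 61 = 40
Verification: 29 × 40 = 1160 = 19 × 61 + 1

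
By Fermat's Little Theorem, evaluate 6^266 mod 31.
By Fermat: 6^{30} ≡ 1 (mod 31). 266 ≡ 26 (mod 30). So 6^{266} ≡ 6^{26} ≡ 5 (mod 31)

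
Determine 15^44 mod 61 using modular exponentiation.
Using repeated squaring. 44 = 32 + 8 + 4 (binary 101100). Repeated squaring mod 61: 15^1 ≡ 15; 15^2 ≡ 15² = 225 ≡ 42; 15^4 ≡ 42² = 1764 ≡ 56; 15^8 ≡ 56² = 3136 ≡ 25; 15^16 ≡ 25² = 625 ≡ 15; 15^32 ≡ 15² = 225 ≡ 42. Multiply: 15^44 = 15^32 × 15^8 × 15^4 ≡ 42 × 25 × 56 (mod 61): 42 × 25 = 1050 ≡ 13; 13 × 56 = 728 ≡ 57. So 15^44 ≡ 57 (mod 61).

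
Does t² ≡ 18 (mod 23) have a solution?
By Euler's criterion: 18^{11} ≡ 1 (mod 23). Since this equals 1, 18 is a QR.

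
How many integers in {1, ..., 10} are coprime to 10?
4

Prime factorization: 10 = 2 × 5
Using the formula φ(n) = n × Π(1 - 1/p) for each prime factor p:
φ(10) = 10 × (1 - 1/2) × (1 - 1/5)
φ(10) = 4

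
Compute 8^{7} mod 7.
1

Using successive squaring:
Binary expansion of 7: 111
Powers of 8 mod 7 (each is the square of the previous):
  8^1 ≡ 1 (mod 7)
  8^2 ≡ 1² = 1 ≡ 1 (mod 7)
  8^4 ≡ 1² = 1 ≡ 1 (mod 7)
7 = 4 + 2 + 1, so 8^7 = 8^4 × 8^2 × 8^1 ≡ 1 × 1 × 1 (mod 7)
Multiplying step by step:
  1 × 1 = 1 ≡ 1 (mod 7)
  1 × 1 = 1 ≡ 1 (mod 7)
Result: 8^7 ≡ 1 (mod 7)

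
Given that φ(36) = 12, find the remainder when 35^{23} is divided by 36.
By Euler: 35^{12} ≡ 1 (mod 36) since gcd(35, 36) = 1. 23 = 1×12 + 11. So 35^{23} ≡ 35^{11} ≡ 35 (mod 36)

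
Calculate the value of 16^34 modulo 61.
Using repeated squaring. 34 = 32 + 2 (binary 100010). Repeated squaring mod 61: 16^1 ≡ 16; 16^2 ≡ 16² = 256 ≡ 12; 16^4 ≡ 12² = 144 ≡ 22; 16^8 ≡ 22² = 484 ≡ 57; 16^16 ≡ 57² = 3249 ≡ 16; 16^32 ≡ 16² = 256 ≡ 12. Multiply: 16^34 = 16^32 × 16^2 ≡ 12 × 12 (mod 61): 12 × 12 = 144 ≡ 22. So 16^34 ≡ 22 (mod 61).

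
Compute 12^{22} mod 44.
12

Using successive squaring:
Binary expansion of 22: 10110
Powers of 12 mod 44 (each is the square of the previous):
  12^1 ≡ 12 (mod 44)
  12^2 ≡ 12² = 144 ≡ 12 (mod 44)
  12^4 ≡ 12² = 144 ≡ 12 (mod 44)
  12^8 ≡ 12² = 144 ≡ 12 (mod 44)
  12^16 ≡ 12² = 144 ≡ 12 (mod 44)
22 = 16 + 4 + 2, so 12^22 = 12^16 × 12^4 × 12^2 ≡ 12 × 12 × 12 (mod 44)
Multiplying step by step:
  12 × 12 = 144 ≡ 12 (mod 44)
  12 × 12 = 144 ≡ 12 (mod 44)
Result: 12^22 ≡ 12 (mod 44)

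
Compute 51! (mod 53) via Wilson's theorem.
(52)! = (51)! × (52) ≡ -1 (mod 53). So (51)! ≡ -1 × (52)^(-1) ≡ (-1)×(-1) = 1 (mod 53)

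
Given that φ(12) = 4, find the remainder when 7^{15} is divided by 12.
By Euler: 7^{4} ≡ 1 (mod 12) since gcd(7, 12) = 1. 15 = 3×4 + 3. So 7^{15} ≡ 7^{3} ≡ 7 (mod 12)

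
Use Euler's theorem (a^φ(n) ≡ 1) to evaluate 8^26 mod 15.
By Euler: 8^{8} ≡ 1 (mod 15) since gcd(8, 15) = 1. 26 = 3×8 + 2. So 8^{26} ≡ 8^{2} ≡ 4 (mod 15)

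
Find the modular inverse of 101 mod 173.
101^(-1) ≡ 12 (mod 173). Verification: 101 × 12 = 1212 ≡ 1 (mod 173)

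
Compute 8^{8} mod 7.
1

Using successive squaring:
Binary expansion of 8: 1000
Powers of 8 mod 7 (each is the square of the previous):
  8^1 ≡ 1 (mod 7)
  8^2 ≡ 1² = 1 ≡ 1 (mod 7)
  8^4 ≡ 1² = 1 ≡ 1 (mod 7)
  8^8 ≡ 1² = 1 ≡ 1 (mod 7)
8 is a power of 2, so 8^8 is the last square: ≡ 1 (mod 7)
Result: 8^8 ≡ 1 (mod 7)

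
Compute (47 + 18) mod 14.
9

(47 + 18) = 65
65 mod 14 = 9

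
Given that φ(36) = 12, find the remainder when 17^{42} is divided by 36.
By Euler: 17^{12} ≡ 1 (mod 36) since gcd(17, 36) = 1. 42 = 3×12 + 6. So 17^{42} ≡ 17^{6} ≡ 1 (mod 36)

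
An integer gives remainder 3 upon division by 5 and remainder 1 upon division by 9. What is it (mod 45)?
M = 5 × 9 = 45. M₁ = 9, y₁ ≡ 4 (mod 5). M₂ = 5, y₂ ≡ 2 (mod 9). t = 3×9×4 + 1×5×2 ≡ 28 (mod 45). The smallest positive such number is 28.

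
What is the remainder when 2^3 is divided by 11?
3 = 2 + 1 (binary 11). Repeated squaring mod 11: 2^1 ≡ 2; 2^2 ≡ 2² = 4 ≡ 4. Multiply: 2^3 = 2^2 × 2^1 ≡ 4 × 2 (mod 11): 4 × 2 = 8 ≡ 8. So 2^3 ≡ 8 (mod 11).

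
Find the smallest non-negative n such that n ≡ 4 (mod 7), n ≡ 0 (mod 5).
25

Using the Chinese Remainder Theorem:
M = product of moduli = 35
For equation 1: M_1 = 5, 5 ≡ 5 (mod 7), inverse of 5 mod 7 is 3 (check: 5 × 3 = 15 ≡ 1 (mod 7))
For equation 2: M_2 = 7, 7 ≡ 2 (mod 5), inverse of 7 mod 5 is 3 (check: 2 × 3 = 6 ≡ 1 (mod 5))
Combine: n ≡ Σ r_i×M_i×(M_i⁻¹ mod m_i) = 4×5×3 + 0×7×3 = 60 + 0 = 60
60 mod 35 = 25
n ≡ 25 (mod 35)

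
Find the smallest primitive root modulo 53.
2

A primitive root g modulo p has order p-1 = 52
Prime divisors of 52: [2, 13]
g is a primitive root iff g^(52/q) ≢ 1 (mod 53) for each prime divisor q
Testing small values:
  g = 2: 2^26 ≡ 52, 2^4 ≡ 16 (mod 53) → none is 1, primitive root!
The smallest primitive root is 2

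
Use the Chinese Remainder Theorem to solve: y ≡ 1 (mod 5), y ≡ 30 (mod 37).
141

Using the Chinese Remainder Theorem:
M = product of moduli = 185
For equation 1: M_1 = 37, 37 ≡ 2 (mod 5), inverse of 37 mod 5 is 3 (check: 2 × 3 = 6 ≡ 1 (mod 5))
For equation 2: M_2 = 5, 5 ≡ 5 (mod 37), inverse of 5 mod 37 is 15 (check: 5 × 15 = 75 ≡ 1 (mod 37))
Combine: y ≡ Σ r_i×M_i×(M_i⁻¹ mod m_i) = 1×37×3 + 30×5×15 = 111 + 2250 = 2361
2361 mod 185 = 141
y ≡ 141 (mod 185)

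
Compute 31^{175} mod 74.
43

Using successive squaring:
Binary expansion of 175: 10101111
Powers of 31 mod 74 (each is the square of the previous):
  31^1 ≡ 31 (mod 74)
  31^2 ≡ 31² = 961 ≡ 73 (mod 74)
  31^4 ≡ 73² = 5329 ≡ 1 (mod 74)
  31^8 ≡ 1² = 1 ≡ 1 (mod 74)
  31^16 ≡ 1² = 1 ≡ 1 (mod 74)
  31^32 ≡ 1² = 1 ≡ 1 (mod 74)
  31^64 ≡ 1² = 1 ≡ 1 (mod 74)
  31^128 ≡ 1² = 1 ≡ 1 (mod 74)
175 = 128 + 32 + 8 + 4 + 2 + 1, so 31^175 = 31^128 × 31^32 × 31^8 × 31^4 × 31^2 × 31^1 ≡ 1 × 1 × 1 × 1 × 73 × 31 (mod 74)
Multiplying step by step:
  1 × 1 = 1 ≡ 1 (mod 74)
  1 × 1 = 1 ≡ 1 (mod 74)
  1 × 1 = 1 ≡ 1 (mod 74)
  1 × 73 = 73 ≡ 73 (mod 74)
  73 × 31 = 2263 ≡ 43 (mod 74)
Result: 31^175 ≡ 43 (mod 74)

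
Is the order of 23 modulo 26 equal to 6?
Yes, ord_26(23) = 6.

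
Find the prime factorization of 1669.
1669

Divide by primes starting from smallest:
1669 ÷ 1669 = 1

1669 = 1669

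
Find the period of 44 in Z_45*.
Powers of 44 mod 45: 44^1≡44, 44^2≡1. Order = 2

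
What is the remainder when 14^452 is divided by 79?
Using Fermat: 14^{78} ≡ 1 (mod 79). 452 ≡ 62 (mod 78). So 14^{452} ≡ 14^{62} ≡ 64 (mod 79)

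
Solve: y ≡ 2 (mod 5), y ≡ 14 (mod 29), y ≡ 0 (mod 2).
M = 5 × 29 × 2 = 290. M₁ = 58, y₁ ≡ 2 (mod 5). M₂ = 10, y₂ ≡ 3 (mod 29). M₃ = 145, y₃ ≡ 1 (mod 2). y = 2×58×2 + 14×10×3 + 0×145×1 ≡ 72 (mod 290)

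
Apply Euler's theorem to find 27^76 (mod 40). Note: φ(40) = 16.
By Euler: 27^{16} ≡ 1 (mod 40) since gcd(27, 40) = 1. 76 = 4×16 + 12. So 27^{76} ≡ 27^{12} ≡ 1 (mod 40)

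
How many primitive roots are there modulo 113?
48

The number of primitive roots modulo p is φ(p-1) = φ(112)
φ(112) = 48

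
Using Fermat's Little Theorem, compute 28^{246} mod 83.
1

By Fermat's Little Theorem, a^(p-1) ≡ 1 (mod p) for prime p and gcd(a, p) = 1
Here p = 83, so 28^82 ≡ 1 (mod 83)
We can reduce the exponent: 246 mod 82 = 0
So 28^246 ≡ 28^0 (mod 83)
Computing: 28^0 mod 83 = 1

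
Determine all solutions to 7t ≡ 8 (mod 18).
14

Since gcd(7, 18) = 1 divides 8, a solution exists.
Multiply both sides by the inverse of 7 mod 18:
  7^(-1) mod 18 = 13
  x ≡ 13 × 8 ≡ 104 ≡ 14 (mod 18)
Verification: 7 × 14 = 98 = 5 × 18 + 8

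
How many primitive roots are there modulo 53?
Number of primitive roots mod 53 = φ(52) = 24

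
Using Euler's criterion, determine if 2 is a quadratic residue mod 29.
By Euler's criterion: 2^{14} ≡ 28 (mod 29). Since this equals -1 (≡ 28), 2 is not a QR.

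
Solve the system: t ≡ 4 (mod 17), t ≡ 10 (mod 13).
M = 17 × 13 = 221. M₁ = 13, y₁ ≡ 4 (mod 17). M₂ = 17, y₂ ≡ 10 (mod 13). t = 4×13×4 + 10×17×10 ≡ 140 (mod 221)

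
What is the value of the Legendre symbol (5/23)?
(5/23) = 5^{11} mod 23 = -1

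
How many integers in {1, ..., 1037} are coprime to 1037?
960

Prime factorization: 1037 = 17 × 61
Using the formula φ(n) = n × Π(1 - 1/p) for each prime factor p:
φ(1037) = 1037 × (1 - 1/17) × (1 - 1/61)
φ(1037) = 960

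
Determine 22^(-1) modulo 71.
22^(-1) ≡ 42 (mod 71). Verification: 22 × 42 = 924 ≡ 1 (mod 71)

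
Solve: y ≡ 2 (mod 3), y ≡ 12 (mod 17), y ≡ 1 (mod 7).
M = 3 × 17 × 7 = 357. M₁ = 119, y₁ ≡ 2 (mod 3). M₂ = 21, y₂ ≡ 13 (mod 17). M₃ = 51, y₃ ≡ 4 (mod 7). y = 2×119×2 + 12×21×13 + 1×51×4 ≡ 29 (mod 357)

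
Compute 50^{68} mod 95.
30

Using successive squaring:
Binary expansion of 68: 1000100
Powers of 50 mod 95 (each is the square of the previous):
  50^1 ≡ 50 (mod 95)
  50^2 ≡ 50² = 2500 ≡ 30 (mod 95)
  50^4 ≡ 30² = 900 ≡ 45 (mod 95)
  50^8 ≡ 45² = 2025 ≡ 30 (mod 95)
  50^16 ≡ 30² = 900 ≡ 45 (mod 95)
  50^32 ≡ 45² = 2025 ≡ 30 (mod 95)
  50^64 ≡ 30² = 900 ≡ 45 (mod 95)
68 = 64 + 4, so 50^68 = 50^64 × 50^4 ≡ 45 × 45 (mod 95)
Multiplying step by step:
  45 × 45 = 2025 ≡ 30 (mod 95)
Result: 50^68 ≡ 30 (mod 95)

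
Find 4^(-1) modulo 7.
2

Using Extended Euclidean Algorithm:
gcd(4, 7) = 1
Bezout coefficients: 4 × 2 + 7 × -1 = 1
So 4 × 2 ≡ 1 (mod 7)
The inverse is 2 mod 7 = 2
Verification: 4 × 2 = 8 = 1 × 7 + 1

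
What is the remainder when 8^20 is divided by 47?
Using repeated squaring. 20 = 16 + 4 (binary 10100). Repeated squaring mod 47: 8^1 ≡ 8; 8^2 ≡ 8² = 64 ≡ 17; 8^4 ≡ 17² = 289 ≡ 7; 8^8 ≡ 7² = 49 ≡ 2; 8^16 ≡ 2² = 4 ≡ 4. Multiply: 8^20 = 8^16 × 8^4 ≡ 4 × 7 (mod 47): 4 × 7 = 28 ≡ 28. So 8^20 ≡ 28 (mod 47).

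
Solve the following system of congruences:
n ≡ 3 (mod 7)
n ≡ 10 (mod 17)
10

Using the Chinese Remainder Theorem:
M = product of moduli = 119
For equation 1: M_1 = 17, 17 ≡ 3 (mod 7), inverse of 17 mod 7 is 5 (check: 3 × 5 = 15 ≡ 1 (mod 7))
For equation 2: M_2 = 7, 7 ≡ 7 (mod 17), inverse of 7 mod 17 is 5 (check: 7 × 5 = 35 ≡ 1 (mod 17))
Combine: n ≡ Σ r_i×M_i×(M_i⁻¹ mod m_i) = 3×17×5 + 10×7×5 = 255 + 350 = 605
605 mod 119 = 10
n ≡ 10 (mod 119)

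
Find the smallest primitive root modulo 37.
p - 1 = 36 has prime divisors 2, 3. h is a primitive root mod 37 iff h^(36/q) ≢ 1 (mod 37) for each such q.
h = 2: 2^18 ≡ 36, 2^12 ≡ 26 (mod 37); none is 1, so 2 has order 36 and is a primitive root.
The smallest primitive root mod 37 is g = 2.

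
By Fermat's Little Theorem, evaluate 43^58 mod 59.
By Fermat's Little Theorem, 43^{58} ≡ 1 (mod 59) since 59 is prime and gcd(43, 59) = 1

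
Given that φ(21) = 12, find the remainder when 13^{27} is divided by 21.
By Euler: 13^{12} ≡ 1 (mod 21) since gcd(13, 21) = 1. 27 = 2×12 + 3. So 13^{27} ≡ 13^{3} ≡ 13 (mod 21)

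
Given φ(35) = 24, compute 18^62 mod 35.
By Euler: 18^{24} ≡ 1 (mod 35) since gcd(18, 35) = 1. 62 = 2×24 + 14. So 18^{62} ≡ 18^{14} ≡ 9 (mod 35)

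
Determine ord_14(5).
Powers of 5 mod 14: 5^1≡5, 5^2≡11, 5^3≡13, 5^4≡9, 5^5≡3, 5^6≡1. Order = 6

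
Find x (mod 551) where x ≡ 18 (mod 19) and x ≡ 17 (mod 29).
M = 19 × 29 = 551. M₁ = 29, y₁ ≡ 2 (mod 19). M₂ = 19, y₂ ≡ 26 (mod 29). x = 18×29×2 + 17×19×26 ≡ 75 (mod 551)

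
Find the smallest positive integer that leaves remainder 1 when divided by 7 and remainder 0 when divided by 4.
M = 7 × 4 = 28. M₁ = 4, y₁ ≡ 2 (mod 7). M₂ = 7, y₂ ≡ 3 (mod 4). t = 1×4×2 + 0×7×3 ≡ 8 (mod 28). The smallest positive such number is 8.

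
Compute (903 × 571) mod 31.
21

(903 × 571) = 515613
515613 mod 31 = 21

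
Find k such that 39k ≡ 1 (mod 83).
39^(-1) ≡ 66 (mod 83). Verification: 39 × 66 = 2574 ≡ 1 (mod 83)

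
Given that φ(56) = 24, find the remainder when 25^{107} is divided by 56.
By Euler: 25^{24} ≡ 1 (mod 56) since gcd(25, 56) = 1. 107 = 4×24 + 11. So 25^{107} ≡ 25^{11} ≡ 9 (mod 56)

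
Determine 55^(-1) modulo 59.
55^(-1) ≡ 44 (mod 59). Verification: 55 × 44 = 2420 ≡ 1 (mod 59)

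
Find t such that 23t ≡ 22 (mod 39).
23

Since gcd(23, 39) = 1 divides 22, a solution exists.
Multiply both sides by the inverse of 23 mod 39:
  23^(-1) mod 39 = 17
  x ≡ 17 × 22 ≡ 374 ≡ 23 (mod 39)
Verification: 23 × 23 = 529 = 13 × 39 + 22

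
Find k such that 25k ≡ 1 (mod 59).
25^(-1) ≡ 26 (mod 59). Verification: 25 × 26 = 650 ≡ 1 (mod 59)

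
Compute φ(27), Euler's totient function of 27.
18

Prime factorization: 27 = 3^3
Using the formula φ(n) = n × Π(1 - 1/p) for each prime factor p:
φ(27) = 27 × (1 - 1/3)
φ(27) = 18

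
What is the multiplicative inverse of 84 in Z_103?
65

Using Extended Euclidean Algorithm:
gcd(84, 103) = 1
Bezout coefficients: 84 × -38 + 103 × 31 = 1
So 84 × -38 ≡ 1 (mod 103)
The inverse is -38 mod 103 = 65
Verification: 84 × 65 = 5460 = 53 × 103 + 1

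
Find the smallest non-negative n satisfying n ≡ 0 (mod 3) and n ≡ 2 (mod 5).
M = 3 × 5 = 15. M₁ = 5, y₁ ≡ 2 (mod 3). M₂ = 3, y₂ ≡ 2 (mod 5). n = 0×5×2 + 2×3×2 ≡ 12 (mod 15)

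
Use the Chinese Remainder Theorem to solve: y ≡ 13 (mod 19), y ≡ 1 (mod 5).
51

Using the Chinese Remainder Theorem:
M = product of moduli = 95
For equation 1: M_1 = 5, 5 ≡ 5 (mod 19), inverse of 5 mod 19 is 4 (check: 5 × 4 = 20 ≡ 1 (mod 19))
For equation 2: M_2 = 19, 19 ≡ 4 (mod 5), inverse of 19 mod 5 is 4 (check: 4 × 4 = 16 ≡ 1 (mod 5))
Combine: y ≡ Σ r_i×M_i×(M_i⁻¹ mod m_i) = 13×5×4 + 1×19×4 = 260 + 76 = 336
336 mod 95 = 51
y ≡ 51 (mod 95)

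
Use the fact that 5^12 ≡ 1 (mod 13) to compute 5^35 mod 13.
By Fermat: 5^{12} ≡ 1 (mod 13). 35 = 2×12 + 11. So 5^{35} ≡ 5^{11} ≡ 8 (mod 13)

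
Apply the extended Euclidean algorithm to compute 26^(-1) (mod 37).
Extended GCD: 26(10) + 37(-7) = 1. So 26^(-1) ≡ 10 ≡ 10 (mod 37). Verify: 26 × 10 = 260 ≡ 1 (mod 37)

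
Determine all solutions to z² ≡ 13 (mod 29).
The square roots of 13 mod 29 are 10 and 19. Verify: 10² = 100 ≡ 13 (mod 29)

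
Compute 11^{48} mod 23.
13

Using successive squaring:
Binary expansion of 48: 110000
Powers of 11 mod 23 (each is the square of the previous):
  11^1 ≡ 11 (mod 23)
  11^2 ≡ 11² = 121 ≡ 6 (mod 23)
  11^4 ≡ 6² = 36 ≡ 13 (mod 23)
  11^8 ≡ 13² = 169 ≡ 8 (mod 23)
  11^16 ≡ 8² = 64 ≡ 18 (mod 23)
  11^32 ≡ 18² = 324 ≡ 2 (mod 23)
48 = 32 + 16, so 11^48 = 11^32 × 11^16 ≡ 2 × 18 (mod 23)
Multiplying step by step:
  2 × 18 = 36 ≡ 13 (mod 23)
Result: 11^48 ≡ 13 (mod 23)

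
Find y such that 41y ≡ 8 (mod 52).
4

Since gcd(41, 52) = 1 divides 8, a solution exists.
Multiply both sides by the inverse of 41 mod 52:
  41^(-1) mod 52 = 33
  x ≡ 33 × 8 ≡ 264 ≡ 4 (mod 52)
Verification: 41 × 4 = 164 = 3 × 52 + 8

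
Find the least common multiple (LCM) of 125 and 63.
7875

First find GCD(125, 63) using the Euclidean algorithm:
125 = 1 × 63 + 62
63 = 1 × 62 + 1
62 = 62 × 1 + 0
GCD(125, 63) = 1

LCM formula: LCM(a, b) = (a × b) / GCD(a, b)
LCM(125, 63) = (125 × 63) / 1
LCM(125, 63) = 7875 / 1
LCM(125, 63) = 7875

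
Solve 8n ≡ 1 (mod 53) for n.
20

Using Extended Euclidean Algorithm:
gcd(8, 53) = 1
Bezout coefficients: 8 × 20 + 53 × -3 = 1
So 8 × 20 ≡ 1 (mod 53)
The inverse is 20 mod 53 = 20
Verification: 8 × 20 = 160 = 3 × 53 + 1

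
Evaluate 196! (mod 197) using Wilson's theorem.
By Wilson's theorem, (196)! ≡ -1 ≡ 196 (mod 197)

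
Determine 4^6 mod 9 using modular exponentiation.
6 = 4 + 2 (binary 110). Repeated squaring mod 9: 4^1 ≡ 4; 4^2 ≡ 4² = 16 ≡ 7; 4^4 ≡ 7² = 49 ≡ 4. Multiply: 4^6 = 4^4 × 4^2 ≡ 4 × 7 (mod 9): 4 × 7 = 28 ≡ 1. So 4^6 ≡ 1 (mod 9).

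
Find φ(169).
156

Prime factorization: 169 = 13^2
Using the formula φ(n) = n × Π(1 - 1/p) for each prime factor p:
φ(169) = 169 × (1 - 1/13)
φ(169) = 156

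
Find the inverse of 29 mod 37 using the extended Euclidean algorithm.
Extended GCD: 29(-14) + 37(11) = 1. So 29^(-1) ≡ 23 ≡ 23 (mod 37). Verify: 29 × 23 = 667 ≡ 1 (mod 37)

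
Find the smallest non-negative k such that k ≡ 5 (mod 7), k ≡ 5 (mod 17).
5

Using the Chinese Remainder Theorem:
M = product of moduli = 119
For equation 1: M_1 = 17, 17 ≡ 3 (mod 7), inverse of 17 mod 7 is 5 (check: 3 × 5 = 15 ≡ 1 (mod 7))
For equation 2: M_2 = 7, 7 ≡ 7 (mod 17), inverse of 7 mod 17 is 5 (check: 7 × 5 = 35 ≡ 1 (mod 17))
Combine: k ≡ Σ r_i×M_i×(M_i⁻¹ mod m_i) = 5×17×5 + 5×7×5 = 425 + 175 = 600
600 mod 119 = 5
k ≡ 5 (mod 119)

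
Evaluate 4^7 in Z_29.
7 = 4 + 2 + 1 (binary 111). Repeated squaring mod 29: 4^1 ≡ 4; 4^2 ≡ 4² = 16 ≡ 16; 4^4 ≡ 16² = 256 ≡ 24. Multiply: 4^7 = 4^4 × 4^2 × 4^1 ≡ 24 × 16 × 4 (mod 29): 24 × 16 = 384 ≡ 7; 7 × 4 = 28 ≡ 28. So 4^7 ≡ 28 (mod 29).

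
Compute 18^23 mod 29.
Using repeated squaring. 23 = 16 + 4 + 2 + 1 (binary 10111). Repeated squaring mod 29: 18^1 ≡ 18; 18^2 ≡ 18² = 324 ≡ 5; 18^4 ≡ 5² = 25 ≡ 25; 18^8 ≡ 25² = 625 ≡ 16; 18^16 ≡ 16² = 256 ≡ 24. Multiply: 18^23 = 18^16 × 18^4 × 18^2 × 18^1 ≡ 24 × 25 × 5 × 18 (mod 29): 24 × 25 = 600 ≡ 20; 20 × 5 = 100 ≡ 13; 13 × 18 = 234 ≡ 2. So 18^23 ≡ 2 (mod 29).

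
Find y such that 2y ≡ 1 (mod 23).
2^(-1) ≡ 12 (mod 23). Verification: 2 × 12 = 24 ≡ 1 (mod 23)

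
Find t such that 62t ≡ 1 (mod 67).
62^(-1) ≡ 40 (mod 67). Verification: 62 × 40 = 2480 ≡ 1 (mod 67)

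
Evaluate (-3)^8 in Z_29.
(-3) ≡ 26 (mod 29). 8 = 8 (binary 1000). Repeated squaring mod 29: 26^1 ≡ 26; 26^2 ≡ 26² = 676 ≡ 9; 26^4 ≡ 9² = 81 ≡ 23; 26^8 ≡ 23² = 529 ≡ 7. So (-3)^8 ≡ 7 (mod 29).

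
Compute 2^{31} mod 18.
2

Using successive squaring:
Binary expansion of 31: 11111
Powers of 2 mod 18 (each is the square of the previous):
  2^1 ≡ 2 (mod 18)
  2^2 ≡ 2² = 4 ≡ 4 (mod 18)
  2^4 ≡ 4² = 16 ≡ 16 (mod 18)
  2^8 ≡ 16² = 256 ≡ 4 (mod 18)
  2^16 ≡ 4² = 16 ≡ 16 (mod 18)
31 = 16 + 8 + 4 + 2 + 1, so 2^31 = 2^16 × 2^8 × 2^4 × 2^2 × 2^1 ≡ 16 × 4 × 16 × 4 × 2 (mod 18)
Multiplying step by step:
  16 × 4 = 64 ≡ 10 (mod 18)
  10 × 16 = 160 ≡ 16 (mod 18)
  16 × 4 = 64 ≡ 10 (mod 18)
  10 × 2 = 20 ≡ 2 (mod 18)
Result: 2^31 ≡ 2 (mod 18)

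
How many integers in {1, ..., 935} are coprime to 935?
640

Prime factorization: 935 = 5 × 11 × 17
Using the formula φ(n) = n × Π(1 - 1/p) for each prime factor p:
φ(935) = 935 × (1 - 1/5) × (1 - 1/11) × (1 - 1/17)
φ(935) = 640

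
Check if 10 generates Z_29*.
p - 1 = 28 has prime divisors 2, 7. Check 10^(28/q) mod 29 for each: 10^(28/2) = 10^14 ≡ 28, 10^(28/7) = 10^4 ≡ 24 (mod 29). None of these is 1, so 10 has order 28 = φ(29), so it is a primitive root mod 29.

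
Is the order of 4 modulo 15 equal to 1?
No, the actual order is 2, not 1.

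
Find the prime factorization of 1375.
5^3 × 11

Divide by primes starting from smallest:
1375 ÷ 5 = 275
275 ÷ 5 = 55
55 ÷ 5 = 11
11 ÷ 11 = 1

1375 = 5^3 × 11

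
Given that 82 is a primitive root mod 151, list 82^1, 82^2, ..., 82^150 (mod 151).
g^1, g^2, ..., g^{150} mod 151: {82, 80, 67, 58, 75, 110, 111, 42, 122, 38, 96, 20, 130, 90, 132, 103, 141, 86, 106, 85, 24, 5, 108, 98, 33, 139, 73, 97, 102, 59, 6, 39, 27, 100, 46, 148, 56, 62, 101, 128, 77, 123, 120, 25, 87, 37, 14, 91, 63, 32, 57, 144, 30, 44, 135, 47, 79, 136, 129, 8, 52, 36, 83, 11, 147, 125, 133, 34, 70, 2, 13, 9, 134, 116, 150, 69, 71, 84, 93, 76, 41, 40, 109, 29, 113, 55, 131, 21, 61, 19, 48, 10, 65, 45, 66, 127, 146, 43, 53, 118, 12, 78, 54, 49, 92, 145, 112, 124, 51, 105, 3, 95, 89, 50, 23, 74, 28, 31, 126, 64, 114, 137, 60, 88, 119, 94, 7, 121, 107, 16, 104, 72, 15, 22, 143, 99, 115, 68, 140, 4, 26, 18, 117, 81, 149, 138, 142, 17, 35, 1}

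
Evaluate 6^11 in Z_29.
Using repeated squaring. 11 = 8 + 2 + 1 (binary 1011). Repeated squaring mod 29: 6^1 ≡ 6; 6^2 ≡ 6² = 36 ≡ 7; 6^4 ≡ 7² = 49 ≡ 20; 6^8 ≡ 20² = 400 ≡ 23. Multiply: 6^11 = 6^8 × 6^2 × 6^1 ≡ 23 × 7 × 6 (mod 29): 23 × 7 = 161 ≡ 16; 16 × 6 = 96 ≡ 9. So 6^11 ≡ 9 (mod 29).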